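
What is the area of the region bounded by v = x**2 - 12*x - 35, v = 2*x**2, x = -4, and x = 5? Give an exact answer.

432

On [-4, 5], (x**2 - 12*x - 35) - (2*x**2) = -x**2 - 12*x - 35 is ≤ 0 throughout, so the area is a single integral of |-x**2 - 12*x - 35|.
∫[-4,5] (-x**2 - 12*x - 35) dx = -432; the area of that piece is 432.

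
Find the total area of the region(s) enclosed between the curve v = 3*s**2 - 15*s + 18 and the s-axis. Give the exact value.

The curve meets the s-axis where 3*s**2 - 15*s + 18 = 0, i.e. 3*(s - 3)*(s - 2) = 0, at s = 2, 3.
On [2, 3] the curve lies below the axis; ∫[2,3] (3*s**2 - 15*s + 18) ds = -1/2, giving area 1/2.

1/2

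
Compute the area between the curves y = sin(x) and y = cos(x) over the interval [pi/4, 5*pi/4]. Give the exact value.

On [pi/4, 5*pi/4], (sin(x)) - (cos(x)) = sin(x) - cos(x) is ≥ 0 throughout, so the area is a single integral of |sin(x) - cos(x)|.
∫[pi/4,5*pi/4] (sin(x) - cos(x)) dx = 2*sqrt(2).

2*sqrt(2)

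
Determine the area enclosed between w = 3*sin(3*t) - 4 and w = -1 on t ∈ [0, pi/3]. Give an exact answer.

On [0, pi/3], (3*sin(3*t) - 4) - (-1) = 3*sin(3*t) - 3 is ≤ 0 throughout, so the area is a single integral of |3*sin(3*t) - 3|.
∫[0,pi/3] (3*sin(3*t) - 3) dt = 2 - pi; the area of that piece is -2 + pi.

-2 + pi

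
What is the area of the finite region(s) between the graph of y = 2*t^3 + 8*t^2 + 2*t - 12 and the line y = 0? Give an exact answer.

The curve meets the t-axis where 2*t^3 + 8*t^2 + 2*t - 12 = 0, i.e. 2*(t - 1)*(t + 2)*(t + 3) = 0, at t = -3, -2, 1.
On [-3, -2] the curve lies above the axis; ∫[-3,-2] (2*t^3 + 8*t^2 + 2*t - 12) dt = 7/6, giving area 7/6.
On [-2, 1] the curve lies below the axis; ∫[-2,1] (2*t^3 + 8*t^2 + 2*t - 12) dt = -45/2, giving area 45/2.
Total area = 7/6 + 45/2 = 71/3.

71/3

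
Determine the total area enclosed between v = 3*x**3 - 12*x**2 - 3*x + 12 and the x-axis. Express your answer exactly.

253/4

The curve meets the x-axis where 3*x**3 - 12*x**2 - 3*x + 12 = 0, i.e. 3*(x - 4)*(x - 1)*(x + 1) = 0, at x = -1, 1, 4.
On [-1, 1] the curve lies above the axis; ∫[-1,1] (3*x**3 - 12*x**2 - 3*x + 12) dx = 16, giving area 16.
On [1, 4] the curve lies below the axis; ∫[1,4] (3*x**3 - 12*x**2 - 3*x + 12) dx = -189/4, giving area 189/4.
Total area = 16 + 189/4 = 253/4.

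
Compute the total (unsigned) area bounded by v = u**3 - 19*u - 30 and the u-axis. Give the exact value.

The curve meets the u-axis where u**3 - 19*u - 30 = 0, i.e. (u - 5)*(u + 2)*(u + 3) = 0, at u = -3, -2, 5.
On [-3, -2] the curve lies above the axis; ∫[-3,-2] (u**3 - 19*u - 30) du = 5/4, giving area 5/4.
On [-2, 5] the curve lies below the axis; ∫[-2,5] (u**3 - 19*u - 30) du = -1029/4, giving area 1029/4.
Total area = 5/4 + 1029/4 = 517/2.

517/2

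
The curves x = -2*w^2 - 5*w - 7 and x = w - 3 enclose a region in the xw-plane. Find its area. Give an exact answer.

1/3

Both boundary curves give x as a function of w, so integrate with respect to w. Setting them equal: -2*w^2 - 6*w - 4 = 0, i.e. -2*(w + 1)*(w + 2) = 0, so they meet at w = -2, -1.
For w in [-2, -1], x = -2*w^2 - 5*w - 7 is on the right; area = ∫[-2,-1] (-2*w^2 - 6*w - 4) dw = 1/3.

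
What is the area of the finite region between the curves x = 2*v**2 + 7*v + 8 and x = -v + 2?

8/3

Both boundary curves give x as a function of v, so integrate with respect to v. Setting them equal: 2*v**2 + 8*v + 6 = 0, i.e. 2*(v + 1)*(v + 3) = 0, so they meet at v = -3, -1.
For v in [-3, -1], x = 2*v**2 + 7*v + 8 is on the left; area = ∫[-3,-1] (-(2*v**2 + 8*v + 6)) dv = 8/3.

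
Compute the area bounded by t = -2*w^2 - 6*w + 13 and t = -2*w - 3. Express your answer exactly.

Both boundary curves give t as a function of w, so integrate with respect to w. Setting them equal: -2*w^2 - 4*w + 16 = 0, i.e. -2*(w - 2)*(w + 4) = 0, so they meet at w = -4, 2.
For w in [-4, 2], t = -2*w^2 - 6*w + 13 is on the right; area = ∫[-4,2] (-2*w^2 - 4*w + 16) dw = 72.

72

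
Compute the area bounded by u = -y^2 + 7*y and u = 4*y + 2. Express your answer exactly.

1/6

Both boundary curves give u as a function of y, so integrate with respect to y. Setting them equal: -y^2 + 3*y - 2 = 0, i.e. -(y - 2)*(y - 1) = 0, so they meet at y = 1, 2.
For y in [1, 2], u = -y^2 + 7*y is on the right; area = ∫[1,2] (-y^2 + 3*y - 2) dy = 1/6.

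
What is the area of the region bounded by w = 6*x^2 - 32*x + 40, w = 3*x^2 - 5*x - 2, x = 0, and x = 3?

The difference (6*x^2 - 32*x + 40) - (3*x^2 - 5*x - 2) = 3*x^2 - 27*x + 42 changes sign at x = 2 inside [0, 3], so split the integral there.
∫[0,2] (3*x^2 - 27*x + 42) dx = 38.
∫[2,3] (3*x^2 - 27*x + 42) dx = -13/2; the area of that piece is 13/2.
Total area = 38 + 13/2 = 89/2.

89/2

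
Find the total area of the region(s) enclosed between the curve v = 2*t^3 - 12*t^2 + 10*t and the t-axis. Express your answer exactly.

The curve meets the t-axis where 2*t^3 - 12*t^2 + 10*t = 0, i.e. 2*t*(t - 5)*(t - 1) = 0, at t = 0, 1, 5.
On [0, 1] the curve lies above the axis; ∫[0,1] (2*t^3 - 12*t^2 + 10*t) dt = 3/2, giving area 3/2.
On [1, 5] the curve lies below the axis; ∫[1,5] (2*t^3 - 12*t^2 + 10*t) dt = -64, giving area 64.
Total area = 3/2 + 64 = 131/2.

131/2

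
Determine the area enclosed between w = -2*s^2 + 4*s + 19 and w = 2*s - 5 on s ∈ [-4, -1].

The difference (-2*s^2 + 4*s + 19) - (2*s - 5) = -2*s^2 + 2*s + 24 changes sign at s = -3 inside [-4, -1], so split the integral there.
∫[-4,-3] (-2*s^2 + 2*s + 24) ds = -23/3; the area of that piece is 23/3.
∫[-3,-1] (-2*s^2 + 2*s + 24) ds = 68/3.
Total area = 23/3 + 68/3 = 91/3.

91/3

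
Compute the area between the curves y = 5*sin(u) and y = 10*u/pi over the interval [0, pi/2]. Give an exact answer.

On [0, pi/2], (5*sin(u)) - (10*u/pi) = -10*u/pi + 5*sin(u) is ≥ 0 throughout, so the area is a single integral of |-10*u/pi + 5*sin(u)|.
∫[0,pi/2] (-10*u/pi + 5*sin(u)) du = 5 - 5*pi/4.

5 - 5*pi/4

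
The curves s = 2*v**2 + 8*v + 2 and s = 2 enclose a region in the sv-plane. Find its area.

64/3

Both boundary curves give s as a function of v, so integrate with respect to v. Setting them equal: 2*v**2 + 8*v = 0, i.e. 2*v*(v + 4) = 0, so they meet at v = -4, 0.
For v in [-4, 0], s = 2*v**2 + 8*v + 2 is on the left; area = ∫[-4,0] (-(2*v**2 + 8*v)) dv = 64/3.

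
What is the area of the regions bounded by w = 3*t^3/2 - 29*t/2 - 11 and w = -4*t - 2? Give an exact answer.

393/8

Set the curves equal: 3*t^3/2 - 29*t/2 - 11 = -4*t - 2, so 3*t^3/2 - 21*t/2 - 9 = 0, which factors as 3*(t - 3)*(t + 1)*(t + 2)/2 = 0. The curves meet at t = -2, -1, 3.
On [-2, -1], w = 3*t^3/2 - 29*t/2 - 11 is on top; that piece has area ∫[-2,-1] (3*t^3/2 - 21*t/2 - 9) dt = 9/8.
On [-1, 3], w = -4*t - 2 is on top; that piece has area ∫[-1,3] (-(3*t^3/2 - 21*t/2 - 9)) dt = 48.
Total enclosed area = 9/8 + 48 = 393/8.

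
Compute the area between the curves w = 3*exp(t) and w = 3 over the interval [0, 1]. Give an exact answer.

-6 + 3*exp(1)

On [0, 1], (3*exp(t)) - (3) = 3*exp(t) - 3 is ≥ 0 throughout, so the area is a single integral of |3*exp(t) - 3|.
∫[0,1] (3*exp(t) - 3) dt = -6 + 3*exp(1).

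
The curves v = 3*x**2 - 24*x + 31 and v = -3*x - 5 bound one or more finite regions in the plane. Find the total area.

1/2

Set the curves equal: 3*x**2 - 24*x + 31 = -3*x - 5, so 3*x**2 - 21*x + 36 = 0, which factors as 3*(x - 4)*(x - 3) = 0. The curves meet at x = 3, 4.
On [3, 4], v = -3*x - 5 is on top; that piece has area ∫[3,4] (-(3*x**2 - 21*x + 36)) dx = 1/2.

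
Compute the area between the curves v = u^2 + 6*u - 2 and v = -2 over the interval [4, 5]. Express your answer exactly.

142/3

On [4, 5], (u^2 + 6*u - 2) - (-2) = u^2 + 6*u is ≥ 0 throughout, so the area is a single integral of |u^2 + 6*u|.
∫[4,5] (u^2 + 6*u) du = 142/3.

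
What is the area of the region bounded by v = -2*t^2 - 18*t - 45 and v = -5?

1/3

Set the curves equal: -2*t^2 - 18*t - 45 = -5, so -2*t^2 - 18*t - 40 = 0, which factors as -2*(t + 4)*(t + 5) = 0. The curves meet at t = -5, -4.
On [-5, -4], v = -2*t^2 - 18*t - 45 is on top; that piece has area ∫[-5,-4] (-2*t^2 - 18*t - 40) dt = 1/3.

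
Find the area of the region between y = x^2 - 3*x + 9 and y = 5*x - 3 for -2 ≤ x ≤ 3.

The difference (x^2 - 3*x + 9) - (5*x - 3) = x^2 - 8*x + 12 changes sign at x = 2 inside [-2, 3], so split the integral there.
∫[-2,2] (x^2 - 8*x + 12) dx = 160/3.
∫[2,3] (x^2 - 8*x + 12) dx = -5/3; the area of that piece is 5/3.
Total area = 160/3 + 5/3 = 55.

55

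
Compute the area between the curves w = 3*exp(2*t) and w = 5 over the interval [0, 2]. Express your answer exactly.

-27/2 - 11*log(3)/2 + log(15)/2 + 9*log(5)/2 + 3*exp(4)/2

The difference (3*exp(2*t)) - (5) = 3*exp(2*t) - 5 changes sign at t = -log(3)/2 + log(5)/2 inside [0, 2], so split the integral there.
∫[0,-log(3)/2 + log(5)/2] (3*exp(2*t) - 5) dt = log(9*sqrt(15)/125) + 1; the area of that piece is -1 + log(25*sqrt(15)/27).
∫[-log(3)/2 + log(5)/2,2] (3*exp(2*t) - 5) dt = -25/2 - 5*log(3)/2 + 5*log(5)/2 + 3*exp(4)/2.
Total area = (-1 + log(25*sqrt(15)/27)) + (-25/2 - 5*log(3)/2 + 5*log(5)/2 + 3*exp(4)/2) = -27/2 - 11*log(3)/2 + log(15)/2 + 9*log(5)/2 + 3*exp(4)/2.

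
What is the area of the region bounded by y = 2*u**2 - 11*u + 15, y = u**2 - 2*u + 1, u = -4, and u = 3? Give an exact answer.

985/6

The difference (2*u**2 - 11*u + 15) - (u**2 - 2*u + 1) = u**2 - 9*u + 14 changes sign at u = 2 inside [-4, 3], so split the integral there.
∫[-4,2] (u**2 - 9*u + 14) du = 162.
∫[2,3] (u**2 - 9*u + 14) du = -13/6; the area of that piece is 13/6.
Total area = 162 + 13/6 = 985/6.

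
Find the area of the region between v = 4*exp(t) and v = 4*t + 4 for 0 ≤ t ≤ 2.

On [0, 2], (4*exp(t)) - (4*t + 4) = -4*t + 4*exp(t) - 4 is ≥ 0 throughout, so the area is a single integral of |-4*t + 4*exp(t) - 4|.
∫[0,2] (-4*t + 4*exp(t) - 4) dt = -20 + 4*exp(2).

-20 + 4*exp(2)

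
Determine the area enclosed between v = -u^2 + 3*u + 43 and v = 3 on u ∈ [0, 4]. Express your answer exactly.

On [0, 4], (-u^2 + 3*u + 43) - (3) = -u^2 + 3*u + 40 is ≥ 0 throughout, so the area is a single integral of |-u^2 + 3*u + 40|.
∫[0,4] (-u^2 + 3*u + 40) du = 488/3.

488/3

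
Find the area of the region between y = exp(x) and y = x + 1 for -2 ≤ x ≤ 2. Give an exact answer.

-4 - exp(-2) + exp(2)

On [-2, 2], (exp(x)) - (x + 1) = -x + exp(x) - 1 is ≥ 0 throughout, so the area is a single integral of |-x + exp(x) - 1|.
∫[-2,2] (-x + exp(x) - 1) dx = -4 - exp(-2) + exp(2).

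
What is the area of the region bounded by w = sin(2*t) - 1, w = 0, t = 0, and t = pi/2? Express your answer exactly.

-1 + pi/2

On [0, pi/2], (sin(2*t) - 1) - (0) = sin(2*t) - 1 is ≤ 0 throughout, so the area is a single integral of |sin(2*t) - 1|.
∫[0,pi/2] (sin(2*t) - 1) dt = 1 - pi/2; the area of that piece is -1 + pi/2.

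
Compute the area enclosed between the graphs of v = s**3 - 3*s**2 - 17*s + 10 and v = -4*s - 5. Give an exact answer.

128

Set the curves equal: s**3 - 3*s**2 - 17*s + 10 = -4*s - 5, so s**3 - 3*s**2 - 13*s + 15 = 0, which factors as (s - 5)*(s - 1)*(s + 3) = 0. The curves meet at s = -3, 1, 5.
On [-3, 1], v = s**3 - 3*s**2 - 17*s + 10 is on top; that piece has area ∫[-3,1] (s**3 - 3*s**2 - 13*s + 15) ds = 64.
On [1, 5], v = -4*s - 5 is on top; that piece has area ∫[1,5] (-(s**3 - 3*s**2 - 13*s + 15)) ds = 64.
Total enclosed area = 64 + 64 = 128.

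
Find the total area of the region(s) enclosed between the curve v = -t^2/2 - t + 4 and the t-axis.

18

The curve meets the t-axis where -t^2/2 - t + 4 = 0, i.e. -(t - 2)*(t + 4)/2 = 0, at t = -4, 2.
On [-4, 2] the curve lies above the axis; ∫[-4,2] (-t^2/2 - t + 4) dt = 18, giving area 18.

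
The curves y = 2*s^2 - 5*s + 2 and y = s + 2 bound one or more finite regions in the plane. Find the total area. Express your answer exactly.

Set the curves equal: 2*s^2 - 5*s + 2 = s + 2, so 2*s^2 - 6*s = 0, which factors as 2*s*(s - 3) = 0. The curves meet at s = 0, 3.
On [0, 3], y = s + 2 is on top; that piece has area ∫[0,3] (-(2*s^2 - 6*s)) ds = 9.

9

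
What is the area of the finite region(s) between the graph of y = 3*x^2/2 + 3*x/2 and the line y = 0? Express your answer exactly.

1/4

The curve meets the x-axis where 3*x^2/2 + 3*x/2 = 0, i.e. 3*x*(x + 1)/2 = 0, at x = -1, 0.
On [-1, 0] the curve lies below the axis; ∫[-1,0] (3*x^2/2 + 3*x/2) dx = -1/4, giving area 1/4.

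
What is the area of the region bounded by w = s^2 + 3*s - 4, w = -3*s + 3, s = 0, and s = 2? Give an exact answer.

The difference (s^2 + 3*s - 4) - (-3*s + 3) = s^2 + 6*s - 7 changes sign at s = 1 inside [0, 2], so split the integral there.
∫[0,1] (s^2 + 6*s - 7) ds = -11/3; the area of that piece is 11/3.
∫[1,2] (s^2 + 6*s - 7) ds = 13/3.
Total area = 11/3 + 13/3 = 8.

8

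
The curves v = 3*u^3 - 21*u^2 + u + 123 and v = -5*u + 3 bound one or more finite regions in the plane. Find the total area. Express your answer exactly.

Set the curves equal: 3*u^3 - 21*u^2 + u + 123 = -5*u + 3, so 3*u^3 - 21*u^2 + 6*u + 120 = 0, which factors as 3*(u - 5)*(u - 4)*(u + 2) = 0. The curves meet at u = -2, 4, 5.
On [-2, 4], v = 3*u^3 - 21*u^2 + u + 123 is on top; that piece has area ∫[-2,4] (3*u^3 - 21*u^2 + 6*u + 120) du = 432.
On [4, 5], v = -5*u + 3 is on top; that piece has area ∫[4,5] (-(3*u^3 - 21*u^2 + 6*u + 120)) du = 13/4.
Total enclosed area = 432 + 13/4 = 1741/4.

1741/4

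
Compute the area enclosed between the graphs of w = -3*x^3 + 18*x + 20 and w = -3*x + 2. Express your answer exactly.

Set the curves equal: -3*x^3 + 18*x + 20 = -3*x + 2, so -3*x^3 + 21*x + 18 = 0, which factors as -3*(x - 3)*(x + 1)*(x + 2) = 0. The curves meet at x = -2, -1, 3.
On [-2, -1], w = -3*x + 2 is on top; that piece has area ∫[-2,-1] (-(-3*x^3 + 21*x + 18)) dx = 9/4.
On [-1, 3], w = -3*x^3 + 18*x + 20 is on top; that piece has area ∫[-1,3] (-3*x^3 + 21*x + 18) dx = 96.
Total enclosed area = 9/4 + 96 = 393/4.

393/4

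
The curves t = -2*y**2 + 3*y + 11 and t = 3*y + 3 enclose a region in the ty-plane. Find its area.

64/3

Both boundary curves give t as a function of y, so integrate with respect to y. Setting them equal: -2*y**2 + 8 = 0, i.e. -2*(y - 2)*(y + 2) = 0, so they meet at y = -2, 2.
For y in [-2, 2], t = -2*y**2 + 3*y + 11 is on the right; area = ∫[-2,2] (-2*y**2 + 8) dy = 64/3.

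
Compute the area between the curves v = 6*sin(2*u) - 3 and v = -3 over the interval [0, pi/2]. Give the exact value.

On [0, pi/2], (6*sin(2*u) - 3) - (-3) = 6*sin(2*u) is ≥ 0 throughout, so the area is a single integral of |6*sin(2*u)|.
∫[0,pi/2] (6*sin(2*u)) du = 6.

6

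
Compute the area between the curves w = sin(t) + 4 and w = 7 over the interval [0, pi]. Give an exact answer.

On [0, pi], (sin(t) + 4) - (7) = sin(t) - 3 is ≤ 0 throughout, so the area is a single integral of |sin(t) - 3|.
∫[0,pi] (sin(t) - 3) dt = 2 - 3*pi; the area of that piece is -2 + 3*pi.

-2 + 3*pi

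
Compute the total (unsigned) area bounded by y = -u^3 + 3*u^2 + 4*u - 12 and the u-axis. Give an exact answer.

131/4

The curve meets the u-axis where -u^3 + 3*u^2 + 4*u - 12 = 0, i.e. -(u - 3)*(u - 2)*(u + 2) = 0, at u = -2, 2, 3.
On [-2, 2] the curve lies below the axis; ∫[-2,2] (-u^3 + 3*u^2 + 4*u - 12) du = -32, giving area 32.
On [2, 3] the curve lies above the axis; ∫[2,3] (-u^3 + 3*u^2 + 4*u - 12) du = 3/4, giving area 3/4.
Total area = 32 + 3/4 = 131/4.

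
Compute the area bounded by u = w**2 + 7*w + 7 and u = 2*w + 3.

9/2

Both boundary curves give u as a function of w, so integrate with respect to w. Setting them equal: w**2 + 5*w + 4 = 0, i.e. (w + 1)*(w + 4) = 0, so they meet at w = -4, -1.
For w in [-4, -1], u = w**2 + 7*w + 7 is on the left; area = ∫[-4,-1] (-(w**2 + 5*w + 4)) dw = 9/2.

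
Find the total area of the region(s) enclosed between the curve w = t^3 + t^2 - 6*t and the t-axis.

253/12

The curve meets the t-axis where t^3 + t^2 - 6*t = 0, i.e. t*(t - 2)*(t + 3) = 0, at t = -3, 0, 2.
On [-3, 0] the curve lies above the axis; ∫[-3,0] (t^3 + t^2 - 6*t) dt = 63/4, giving area 63/4.
On [0, 2] the curve lies below the axis; ∫[0,2] (t^3 + t^2 - 6*t) dt = -16/3, giving area 16/3.
Total area = 63/4 + 16/3 = 253/12.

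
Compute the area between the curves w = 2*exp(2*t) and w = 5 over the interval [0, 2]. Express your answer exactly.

The difference (2*exp(2*t)) - (5) = 2*exp(2*t) - 5 changes sign at t = -log(2)/2 + log(5)/2 inside [0, 2], so split the integral there.
∫[0,-log(2)/2 + log(5)/2] (2*exp(2*t) - 5) dt = log(4*sqrt(10)/125) + 3/2; the area of that piece is -3/2 + log(25*sqrt(10)/8).
∫[-log(2)/2 + log(5)/2,2] (2*exp(2*t) - 5) dt = -25/2 - 5*log(2)/2 + 5*log(5)/2 + exp(4).
Total area = (-3/2 + log(25*sqrt(10)/8)) + (-25/2 - 5*log(2)/2 + 5*log(5)/2 + exp(4)) = -14 - 11*log(2)/2 + log(10)/2 + 9*log(5)/2 + exp(4).

-14 - 11*log(2)/2 + log(10)/2 + 9*log(5)/2 + exp(4)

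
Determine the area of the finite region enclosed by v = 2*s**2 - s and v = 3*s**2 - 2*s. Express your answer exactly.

1/6

Set the curves equal: 2*s**2 - s = 3*s**2 - 2*s, so -s**2 + s = 0, which factors as -s*(s - 1) = 0. The curves meet at s = 0, 1.
On [0, 1], v = 2*s**2 - s is on top; that piece has area ∫[0,1] (-s**2 + s) ds = 1/6.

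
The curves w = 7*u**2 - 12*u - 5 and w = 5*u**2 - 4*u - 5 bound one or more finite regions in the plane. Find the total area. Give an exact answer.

64/3

Set the curves equal: 7*u**2 - 12*u - 5 = 5*u**2 - 4*u - 5, so 2*u**2 - 8*u = 0, which factors as 2*u*(u - 4) = 0. The curves meet at u = 0, 4.
On [0, 4], w = 5*u**2 - 4*u - 5 is on top; that piece has area ∫[0,4] (-(2*u**2 - 8*u)) du = 64/3.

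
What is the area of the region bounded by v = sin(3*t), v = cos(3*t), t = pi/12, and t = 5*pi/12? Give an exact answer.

2*sqrt(2)/3

On [pi/12, 5*pi/12], (sin(3*t)) - (cos(3*t)) = sin(3*t) - cos(3*t) is ≥ 0 throughout, so the area is a single integral of |sin(3*t) - cos(3*t)|.
∫[pi/12,5*pi/12] (sin(3*t) - cos(3*t)) dt = 2*sqrt(2)/3.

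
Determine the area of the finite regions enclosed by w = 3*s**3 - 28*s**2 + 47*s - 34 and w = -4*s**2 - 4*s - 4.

Set the curves equal: 3*s**3 - 28*s**2 + 47*s - 34 = -4*s**2 - 4*s - 4, so 3*s**3 - 24*s**2 + 51*s - 30 = 0, which factors as 3*(s - 5)*(s - 2)*(s - 1) = 0. The curves meet at s = 1, 2, 5.
On [1, 2], w = 3*s**3 - 28*s**2 + 47*s - 34 is on top; that piece has area ∫[1,2] (3*s**3 - 24*s**2 + 51*s - 30) ds = 7/4.
On [2, 5], w = -4*s**2 - 4*s - 4 is on top; that piece has area ∫[2,5] (-(3*s**3 - 24*s**2 + 51*s - 30)) ds = 135/4.
Total enclosed area = 7/4 + 135/4 = 71/2.

71/2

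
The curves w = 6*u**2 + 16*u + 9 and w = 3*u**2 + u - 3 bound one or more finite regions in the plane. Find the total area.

27/2

Set the curves equal: 6*u**2 + 16*u + 9 = 3*u**2 + u - 3, so 3*u**2 + 15*u + 12 = 0, which factors as 3*(u + 1)*(u + 4) = 0. The curves meet at u = -4, -1.
On [-4, -1], w = 3*u**2 + u - 3 is on top; that piece has area ∫[-4,-1] (-(3*u**2 + 15*u + 12)) du = 27/2.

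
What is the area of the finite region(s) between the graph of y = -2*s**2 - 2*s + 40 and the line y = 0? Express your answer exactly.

243

The curve meets the s-axis where -2*s**2 - 2*s + 40 = 0, i.e. -2*(s - 4)*(s + 5) = 0, at s = -5, 4.
On [-5, 4] the curve lies above the axis; ∫[-5,4] (-2*s**2 - 2*s + 40) ds = 243, giving area 243.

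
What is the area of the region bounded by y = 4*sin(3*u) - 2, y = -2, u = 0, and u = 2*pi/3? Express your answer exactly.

The difference (4*sin(3*u) - 2) - (-2) = 4*sin(3*u) changes sign at u = pi/3 inside [0, 2*pi/3], so split the integral there.
∫[0,pi/3] (4*sin(3*u)) du = 8/3.
∫[pi/3,2*pi/3] (4*sin(3*u)) du = -8/3; the area of that piece is 8/3.
Total area = 8/3 + 8/3 = 16/3.

16/3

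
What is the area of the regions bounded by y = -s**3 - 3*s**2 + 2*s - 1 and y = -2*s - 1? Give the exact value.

Set the curves equal: -s**3 - 3*s**2 + 2*s - 1 = -2*s - 1, so -s**3 - 3*s**2 + 4*s = 0, which factors as -s*(s - 1)*(s + 4) = 0. The curves meet at s = -4, 0, 1.
On [-4, 0], y = -2*s - 1 is on top; that piece has area ∫[-4,0] (-(-s**3 - 3*s**2 + 4*s)) ds = 32.
On [0, 1], y = -s**3 - 3*s**2 + 2*s - 1 is on top; that piece has area ∫[0,1] (-s**3 - 3*s**2 + 4*s) ds = 3/4.
Total enclosed area = 32 + 3/4 = 131/4.

131/4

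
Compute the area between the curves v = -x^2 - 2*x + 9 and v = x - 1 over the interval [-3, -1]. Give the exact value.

70/3

On [-3, -1], (-x^2 - 2*x + 9) - (x - 1) = -x^2 - 3*x + 10 is ≥ 0 throughout, so the area is a single integral of |-x^2 - 3*x + 10|.
∫[-3,-1] (-x^2 - 3*x + 10) dx = 70/3.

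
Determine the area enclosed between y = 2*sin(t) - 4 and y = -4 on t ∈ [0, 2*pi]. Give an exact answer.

The difference (2*sin(t) - 4) - (-4) = 2*sin(t) changes sign at t = pi inside [0, 2*pi], so split the integral there.
∫[0,pi] (2*sin(t)) dt = 4.
∫[pi,2*pi] (2*sin(t)) dt = -4; the area of that piece is 4.
Total area = 4 + 4 = 8.

8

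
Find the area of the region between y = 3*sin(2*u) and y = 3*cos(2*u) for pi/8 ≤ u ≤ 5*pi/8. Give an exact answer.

3*sqrt(2)

On [pi/8, 5*pi/8], (3*sin(2*u)) - (3*cos(2*u)) = 3*sin(2*u) - 3*cos(2*u) is ≥ 0 throughout, so the area is a single integral of |3*sin(2*u) - 3*cos(2*u)|.
∫[pi/8,5*pi/8] (3*sin(2*u) - 3*cos(2*u)) du = 3*sqrt(2).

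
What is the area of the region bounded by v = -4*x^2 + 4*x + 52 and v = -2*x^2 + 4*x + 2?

Set the curves equal: -4*x^2 + 4*x + 52 = -2*x^2 + 4*x + 2, so -2*x^2 + 50 = 0, which factors as -2*(x - 5)*(x + 5) = 0. The curves meet at x = -5, 5.
On [-5, 5], v = -4*x^2 + 4*x + 52 is on top; that piece has area ∫[-5,5] (-2*x^2 + 50) dx = 1000/3.

1000/3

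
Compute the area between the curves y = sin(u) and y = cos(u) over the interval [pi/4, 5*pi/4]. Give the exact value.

On [pi/4, 5*pi/4], (sin(u)) - (cos(u)) = sin(u) - cos(u) is ≥ 0 throughout, so the area is a single integral of |sin(u) - cos(u)|.
∫[pi/4,5*pi/4] (sin(u) - cos(u)) du = 2*sqrt(2).

2*sqrt(2)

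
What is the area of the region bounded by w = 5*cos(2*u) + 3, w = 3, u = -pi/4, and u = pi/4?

5

On [-pi/4, pi/4], (5*cos(2*u) + 3) - (3) = 5*cos(2*u) is ≥ 0 throughout, so the area is a single integral of |5*cos(2*u)|.
∫[-pi/4,pi/4] (5*cos(2*u)) du = 5.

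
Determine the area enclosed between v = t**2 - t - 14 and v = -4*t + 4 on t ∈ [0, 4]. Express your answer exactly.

The difference (t**2 - t - 14) - (-4*t + 4) = t**2 + 3*t - 18 changes sign at t = 3 inside [0, 4], so split the integral there.
∫[0,3] (t**2 + 3*t - 18) dt = -63/2; the area of that piece is 63/2.
∫[3,4] (t**2 + 3*t - 18) dt = 29/6.
Total area = 63/2 + 29/6 = 109/3.

109/3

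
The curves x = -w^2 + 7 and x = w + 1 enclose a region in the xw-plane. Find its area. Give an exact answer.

Both boundary curves give x as a function of w, so integrate with respect to w. Setting them equal: -w^2 - w + 6 = 0, i.e. -(w - 2)*(w + 3) = 0, so they meet at w = -3, 2.
For w in [-3, 2], x = -w^2 + 7 is on the right; area = ∫[-3,2] (-w^2 - w + 6) dw = 125/6.

125/6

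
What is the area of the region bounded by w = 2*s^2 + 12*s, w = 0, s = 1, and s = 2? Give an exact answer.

68/3

On [1, 2], (2*s^2 + 12*s) - (0) = 2*s^2 + 12*s is ≥ 0 throughout, so the area is a single integral of |2*s^2 + 12*s|.
∫[1,2] (2*s^2 + 12*s) ds = 68/3.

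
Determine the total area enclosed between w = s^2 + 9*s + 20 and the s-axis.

1/6

The curve meets the s-axis where s^2 + 9*s + 20 = 0, i.e. (s + 4)*(s + 5) = 0, at s = -5, -4.
On [-5, -4] the curve lies below the axis; ∫[-5,-4] (s^2 + 9*s + 20) ds = -1/6, giving area 1/6.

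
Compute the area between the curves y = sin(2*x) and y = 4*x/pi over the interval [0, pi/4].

1/2 - pi/8

On [0, pi/4], (sin(2*x)) - (4*x/pi) = -4*x/pi + sin(2*x) is ≥ 0 throughout, so the area is a single integral of |-4*x/pi + sin(2*x)|.
∫[0,pi/4] (-4*x/pi + sin(2*x)) dx = 1/2 - pi/8.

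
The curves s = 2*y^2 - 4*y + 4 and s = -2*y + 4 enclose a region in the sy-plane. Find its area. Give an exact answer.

1/3

Both boundary curves give s as a function of y, so integrate with respect to y. Setting them equal: 2*y^2 - 2*y = 0, i.e. 2*y*(y - 1) = 0, so they meet at y = 0, 1.
For y in [0, 1], s = 2*y^2 - 4*y + 4 is on the left; area = ∫[0,1] (-(2*y^2 - 2*y)) dy = 1/3.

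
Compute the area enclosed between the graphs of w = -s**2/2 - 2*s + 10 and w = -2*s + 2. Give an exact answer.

Set the curves equal: -s**2/2 - 2*s + 10 = -2*s + 2, so -s**2/2 + 8 = 0, which factors as -(s - 4)*(s + 4)/2 = 0. The curves meet at s = -4, 4.
On [-4, 4], w = -s**2/2 - 2*s + 10 is on top; that piece has area ∫[-4,4] (-s**2/2 + 8) ds = 128/3.

128/3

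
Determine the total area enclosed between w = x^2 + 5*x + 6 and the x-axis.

1/6

The curve meets the x-axis where x^2 + 5*x + 6 = 0, i.e. (x + 2)*(x + 3) = 0, at x = -3, -2.
On [-3, -2] the curve lies below the axis; ∫[-3,-2] (x^2 + 5*x + 6) dx = -1/6, giving area 1/6.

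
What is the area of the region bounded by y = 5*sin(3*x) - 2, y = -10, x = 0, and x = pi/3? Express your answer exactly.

On [0, pi/3], (5*sin(3*x) - 2) - (-10) = 5*sin(3*x) + 8 is ≥ 0 throughout, so the area is a single integral of |5*sin(3*x) + 8|.
∫[0,pi/3] (5*sin(3*x) + 8) dx = 10/3 + 8*pi/3.

10/3 + 8*pi/3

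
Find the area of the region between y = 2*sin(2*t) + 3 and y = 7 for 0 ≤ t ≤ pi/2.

On [0, pi/2], (2*sin(2*t) + 3) - (7) = 2*sin(2*t) - 4 is ≤ 0 throughout, so the area is a single integral of |2*sin(2*t) - 4|.
∫[0,pi/2] (2*sin(2*t) - 4) dt = 2 - 2*pi; the area of that piece is -2 + 2*pi.

-2 + 2*pi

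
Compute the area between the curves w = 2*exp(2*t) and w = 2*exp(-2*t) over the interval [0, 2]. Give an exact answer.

On [0, 2], (2*exp(2*t)) - (2*exp(-2*t)) = 2*exp(2*t) - 2*exp(-2*t) is ≥ 0 throughout, so the area is a single integral of |2*exp(2*t) - 2*exp(-2*t)|.
∫[0,2] (2*exp(2*t) - 2*exp(-2*t)) dt = -2 + exp(-4) + exp(4).

-2 + exp(-4) + exp(4)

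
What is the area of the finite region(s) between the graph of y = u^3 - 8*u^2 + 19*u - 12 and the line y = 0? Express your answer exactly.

37/12

The curve meets the u-axis where u^3 - 8*u^2 + 19*u - 12 = 0, i.e. (u - 4)*(u - 3)*(u - 1) = 0, at u = 1, 3, 4.
On [1, 3] the curve lies above the axis; ∫[1,3] (u^3 - 8*u^2 + 19*u - 12) du = 8/3, giving area 8/3.
On [3, 4] the curve lies below the axis; ∫[3,4] (u^3 - 8*u^2 + 19*u - 12) du = -5/12, giving area 5/12.
Total area = 8/3 + 5/12 = 37/12.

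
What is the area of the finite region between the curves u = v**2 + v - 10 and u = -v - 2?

Both boundary curves give u as a function of v, so integrate with respect to v. Setting them equal: v**2 + 2*v - 8 = 0, i.e. (v - 2)*(v + 4) = 0, so they meet at v = -4, 2.
For v in [-4, 2], u = v**2 + v - 10 is on the left; area = ∫[-4,2] (-(v**2 + 2*v - 8)) dv = 36.

36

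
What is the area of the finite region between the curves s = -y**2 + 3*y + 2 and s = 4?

1/6

Both boundary curves give s as a function of y, so integrate with respect to y. Setting them equal: -y**2 + 3*y - 2 = 0, i.e. -(y - 2)*(y - 1) = 0, so they meet at y = 1, 2.
For y in [1, 2], s = -y**2 + 3*y + 2 is on the right; area = ∫[1,2] (-y**2 + 3*y - 2) dy = 1/6.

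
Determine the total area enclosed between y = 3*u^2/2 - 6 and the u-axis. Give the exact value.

The curve meets the u-axis where 3*u^2/2 - 6 = 0, i.e. 3*(u - 2)*(u + 2)/2 = 0, at u = -2, 2.
On [-2, 2] the curve lies below the axis; ∫[-2,2] (3*u^2/2 - 6) du = -16, giving area 16.

16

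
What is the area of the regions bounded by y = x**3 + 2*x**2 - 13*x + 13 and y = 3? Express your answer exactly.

Set the curves equal: x**3 + 2*x**2 - 13*x + 13 = 3, so x**3 + 2*x**2 - 13*x + 10 = 0, which factors as (x - 2)*(x - 1)*(x + 5) = 0. The curves meet at x = -5, 1, 2.
On [-5, 1], y = x**3 + 2*x**2 - 13*x + 13 is on top; that piece has area ∫[-5,1] (x**3 + 2*x**2 - 13*x + 10) dx = 144.
On [1, 2], y = 3 is on top; that piece has area ∫[1,2] (-(x**3 + 2*x**2 - 13*x + 10)) dx = 13/12.
Total enclosed area = 144 + 13/12 = 1741/12.

1741/12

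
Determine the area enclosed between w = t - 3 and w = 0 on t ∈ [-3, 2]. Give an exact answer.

35/2

On [-3, 2], (t - 3) - (0) = t - 3 is ≤ 0 throughout, so the area is a single integral of |t - 3|.
∫[-3,2] (t - 3) dt = -35/2; the area of that piece is 35/2.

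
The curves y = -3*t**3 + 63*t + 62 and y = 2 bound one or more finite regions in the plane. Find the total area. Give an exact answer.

2997/4

Set the curves equal: -3*t**3 + 63*t + 62 = 2, so -3*t**3 + 63*t + 60 = 0, which factors as -3*(t - 5)*(t + 1)*(t + 4) = 0. The curves meet at t = -4, -1, 5.
On [-4, -1], y = 2 is on top; that piece has area ∫[-4,-1] (-(-3*t**3 + 63*t + 60)) dt = 405/4.
On [-1, 5], y = -3*t**3 + 63*t + 62 is on top; that piece has area ∫[-1,5] (-3*t**3 + 63*t + 60) dt = 648.
Total enclosed area = 405/4 + 648 = 2997/4.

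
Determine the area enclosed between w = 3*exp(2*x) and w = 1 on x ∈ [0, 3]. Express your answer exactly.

On [0, 3], (3*exp(2*x)) - (1) = 3*exp(2*x) - 1 is ≥ 0 throughout, so the area is a single integral of |3*exp(2*x) - 1|.
∫[0,3] (3*exp(2*x) - 1) dx = -9/2 + 3*exp(6)/2.

-9/2 + 3*exp(6)/2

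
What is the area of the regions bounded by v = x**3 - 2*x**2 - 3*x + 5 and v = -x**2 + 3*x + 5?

Set the curves equal: x**3 - 2*x**2 - 3*x + 5 = -x**2 + 3*x + 5, so x**3 - x**2 - 6*x = 0, which factors as x*(x - 3)*(x + 2) = 0. The curves meet at x = -2, 0, 3.
On [-2, 0], v = x**3 - 2*x**2 - 3*x + 5 is on top; that piece has area ∫[-2,0] (x**3 - x**2 - 6*x) dx = 16/3.
On [0, 3], v = -x**2 + 3*x + 5 is on top; that piece has area ∫[0,3] (-(x**3 - x**2 - 6*x)) dx = 63/4.
Total enclosed area = 16/3 + 63/4 = 253/12.

253/12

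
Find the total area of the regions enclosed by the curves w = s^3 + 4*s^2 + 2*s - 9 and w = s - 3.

71/6

Set the curves equal: s^3 + 4*s^2 + 2*s - 9 = s - 3, so s^3 + 4*s^2 + s - 6 = 0, which factors as (s - 1)*(s + 2)*(s + 3) = 0. The curves meet at s = -3, -2, 1.
On [-3, -2], w = s^3 + 4*s^2 + 2*s - 9 is on top; that piece has area ∫[-3,-2] (s^3 + 4*s^2 + s - 6) ds = 7/12.
On [-2, 1], w = s - 3 is on top; that piece has area ∫[-2,1] (-(s^3 + 4*s^2 + s - 6)) ds = 45/4.
Total enclosed area = 7/12 + 45/4 = 71/6.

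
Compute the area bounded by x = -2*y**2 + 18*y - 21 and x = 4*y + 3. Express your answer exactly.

Both boundary curves give x as a function of y, so integrate with respect to y. Setting them equal: -2*y**2 + 14*y - 24 = 0, i.e. -2*(y - 4)*(y - 3) = 0, so they meet at y = 3, 4.
For y in [3, 4], x = -2*y**2 + 18*y - 21 is on the right; area = ∫[3,4] (-2*y**2 + 14*y - 24) dy = 1/3.

1/3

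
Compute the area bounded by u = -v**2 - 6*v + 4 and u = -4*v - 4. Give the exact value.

Both boundary curves give u as a function of v, so integrate with respect to v. Setting them equal: -v**2 - 2*v + 8 = 0, i.e. -(v - 2)*(v + 4) = 0, so they meet at v = -4, 2.
For v in [-4, 2], u = -v**2 - 6*v + 4 is on the right; area = ∫[-4,2] (-v**2 - 2*v + 8) dv = 36.

36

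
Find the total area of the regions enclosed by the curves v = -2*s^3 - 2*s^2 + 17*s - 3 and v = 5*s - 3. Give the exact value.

Set the curves equal: -2*s^3 - 2*s^2 + 17*s - 3 = 5*s - 3, so -2*s^3 - 2*s^2 + 12*s = 0, which factors as -2*s*(s - 2)*(s + 3) = 0. The curves meet at s = -3, 0, 2.
On [-3, 0], v = 5*s - 3 is on top; that piece has area ∫[-3,0] (-(-2*s^3 - 2*s^2 + 12*s)) ds = 63/2.
On [0, 2], v = -2*s^3 - 2*s^2 + 17*s - 3 is on top; that piece has area ∫[0,2] (-2*s^3 - 2*s^2 + 12*s) ds = 32/3.
Total enclosed area = 63/2 + 32/3 = 253/6.

253/6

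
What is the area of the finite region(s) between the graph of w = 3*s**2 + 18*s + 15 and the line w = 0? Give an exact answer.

The curve meets the s-axis where 3*s**2 + 18*s + 15 = 0, i.e. 3*(s + 1)*(s + 5) = 0, at s = -5, -1.
On [-5, -1] the curve lies below the axis; ∫[-5,-1] (3*s**2 + 18*s + 15) ds = -32, giving area 32.

32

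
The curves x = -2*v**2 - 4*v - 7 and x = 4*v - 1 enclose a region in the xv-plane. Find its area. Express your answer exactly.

8/3

Both boundary curves give x as a function of v, so integrate with respect to v. Setting them equal: -2*v**2 - 8*v - 6 = 0, i.e. -2*(v + 1)*(v + 3) = 0, so they meet at v = -3, -1.
For v in [-3, -1], x = -2*v**2 - 4*v - 7 is on the right; area = ∫[-3,-1] (-2*v**2 - 8*v - 6) dv = 8/3.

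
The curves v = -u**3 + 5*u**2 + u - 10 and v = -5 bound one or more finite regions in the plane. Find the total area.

148/3

Set the curves equal: -u**3 + 5*u**2 + u - 10 = -5, so -u**3 + 5*u**2 + u - 5 = 0, which factors as -(u - 5)*(u - 1)*(u + 1) = 0. The curves meet at u = -1, 1, 5.
On [-1, 1], v = -5 is on top; that piece has area ∫[-1,1] (-(-u**3 + 5*u**2 + u - 5)) du = 20/3.
On [1, 5], v = -u**3 + 5*u**2 + u - 10 is on top; that piece has area ∫[1,5] (-u**3 + 5*u**2 + u - 5) du = 128/3.
Total enclosed area = 20/3 + 128/3 = 148/3.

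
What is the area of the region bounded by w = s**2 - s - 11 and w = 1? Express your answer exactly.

Set the curves equal: s**2 - s - 11 = 1, so s**2 - s - 12 = 0, which factors as (s - 4)*(s + 3) = 0. The curves meet at s = -3, 4.
On [-3, 4], w = 1 is on top; that piece has area ∫[-3,4] (-(s**2 - s - 12)) ds = 343/6.

343/6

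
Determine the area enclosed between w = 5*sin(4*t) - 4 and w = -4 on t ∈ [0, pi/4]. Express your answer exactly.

On [0, pi/4], (5*sin(4*t) - 4) - (-4) = 5*sin(4*t) is ≥ 0 throughout, so the area is a single integral of |5*sin(4*t)|.
∫[0,pi/4] (5*sin(4*t)) dt = 5/2.

5/2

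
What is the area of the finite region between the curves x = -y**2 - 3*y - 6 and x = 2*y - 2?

9/2

Both boundary curves give x as a function of y, so integrate with respect to y. Setting them equal: -y**2 - 5*y - 4 = 0, i.e. -(y + 1)*(y + 4) = 0, so they meet at y = -4, -1.
For y in [-4, -1], x = -y**2 - 3*y - 6 is on the right; area = ∫[-4,-1] (-y**2 - 5*y - 4) dy = 9/2.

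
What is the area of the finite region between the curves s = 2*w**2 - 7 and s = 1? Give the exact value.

Both boundary curves give s as a function of w, so integrate with respect to w. Setting them equal: 2*w**2 - 8 = 0, i.e. 2*(w - 2)*(w + 2) = 0, so they meet at w = -2, 2.
For w in [-2, 2], s = 2*w**2 - 7 is on the left; area = ∫[-2,2] (-(2*w**2 - 8)) dw = 64/3.

64/3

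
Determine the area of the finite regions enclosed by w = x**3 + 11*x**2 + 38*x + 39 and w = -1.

37/12

Set the curves equal: x**3 + 11*x**2 + 38*x + 39 = -1, so x**3 + 11*x**2 + 38*x + 40 = 0, which factors as (x + 2)*(x + 4)*(x + 5) = 0. The curves meet at x = -5, -4, -2.
On [-5, -4], w = x**3 + 11*x**2 + 38*x + 39 is on top; that piece has area ∫[-5,-4] (x**3 + 11*x**2 + 38*x + 40) dx = 5/12.
On [-4, -2], w = -1 is on top; that piece has area ∫[-4,-2] (-(x**3 + 11*x**2 + 38*x + 40)) dx = 8/3.
Total enclosed area = 5/12 + 8/3 = 37/12.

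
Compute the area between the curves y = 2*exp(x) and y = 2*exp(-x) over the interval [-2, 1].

The difference (2*exp(x)) - (2*exp(-x)) = 2*exp(x) - 2*exp(-x) changes sign at x = 0 inside [-2, 1], so split the integral there.
∫[-2,0] (2*exp(x) - 2*exp(-x)) dx = -2*exp(2) - 2*exp(-2) + 4; the area of that piece is -4 + 2*exp(-2) + 2*exp(2).
∫[0,1] (2*exp(x) - 2*exp(-x)) dx = -4 + 2*exp(-1) + 2*exp(1).
Total area = (-4 + 2*exp(-2) + 2*exp(2)) + (-4 + 2*exp(-1) + 2*exp(1)) = -8 + 2*exp(-2) + 2*exp(-1) + 2*exp(1) + 2*exp(2).

-8 + 2*exp(-2) + 2*exp(-1) + 2*exp(1) + 2*exp(2)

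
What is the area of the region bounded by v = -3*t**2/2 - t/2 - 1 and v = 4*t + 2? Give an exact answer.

Set the curves equal: -3*t**2/2 - t/2 - 1 = 4*t + 2, so -3*t**2/2 - 9*t/2 - 3 = 0, which factors as -3*(t + 1)*(t + 2)/2 = 0. The curves meet at t = -2, -1.
On [-2, -1], v = -3*t**2/2 - t/2 - 1 is on top; that piece has area ∫[-2,-1] (-3*t**2/2 - 9*t/2 - 3) dt = 1/4.

1/4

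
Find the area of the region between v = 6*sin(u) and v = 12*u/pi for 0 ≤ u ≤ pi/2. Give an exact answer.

On [0, pi/2], (6*sin(u)) - (12*u/pi) = -12*u/pi + 6*sin(u) is ≥ 0 throughout, so the area is a single integral of |-12*u/pi + 6*sin(u)|.
∫[0,pi/2] (-12*u/pi + 6*sin(u)) du = 6 - 3*pi/2.

6 - 3*pi/2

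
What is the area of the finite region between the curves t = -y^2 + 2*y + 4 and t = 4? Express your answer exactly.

Both boundary curves give t as a function of y, so integrate with respect to y. Setting them equal: -y^2 + 2*y = 0, i.e. -y*(y - 2) = 0, so they meet at y = 0, 2.
For y in [0, 2], t = -y^2 + 2*y + 4 is on the right; area = ∫[0,2] (-y^2 + 2*y) dy = 4/3.

4/3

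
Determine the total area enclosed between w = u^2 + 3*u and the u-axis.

The curve meets the u-axis where u^2 + 3*u = 0, i.e. u*(u + 3) = 0, at u = -3, 0.
On [-3, 0] the curve lies below the axis; ∫[-3,0] (u^2 + 3*u) du = -9/2, giving area 9/2.

9/2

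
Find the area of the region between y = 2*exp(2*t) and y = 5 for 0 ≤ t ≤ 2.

-14 - 11*log(2)/2 + log(10)/2 + 9*log(5)/2 + exp(4)

The difference (2*exp(2*t)) - (5) = 2*exp(2*t) - 5 changes sign at t = -log(2)/2 + log(5)/2 inside [0, 2], so split the integral there.
∫[0,-log(2)/2 + log(5)/2] (2*exp(2*t) - 5) dt = log(4*sqrt(10)/125) + 3/2; the area of that piece is -3/2 + log(25*sqrt(10)/8).
∫[-log(2)/2 + log(5)/2,2] (2*exp(2*t) - 5) dt = -25/2 - 5*log(2)/2 + 5*log(5)/2 + exp(4).
Total area = (-3/2 + log(25*sqrt(10)/8)) + (-25/2 - 5*log(2)/2 + 5*log(5)/2 + exp(4)) = -14 - 11*log(2)/2 + log(10)/2 + 9*log(5)/2 + exp(4).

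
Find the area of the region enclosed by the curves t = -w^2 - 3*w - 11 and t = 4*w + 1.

1/6

Both boundary curves give t as a function of w, so integrate with respect to w. Setting them equal: -w^2 - 7*w - 12 = 0, i.e. -(w + 3)*(w + 4) = 0, so they meet at w = -4, -3.
For w in [-4, -3], t = -w^2 - 3*w - 11 is on the right; area = ∫[-4,-3] (-w^2 - 7*w - 12) dw = 1/6.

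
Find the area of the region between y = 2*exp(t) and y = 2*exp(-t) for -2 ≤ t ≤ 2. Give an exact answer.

The difference (2*exp(t)) - (2*exp(-t)) = 2*exp(t) - 2*exp(-t) changes sign at t = 0 inside [-2, 2], so split the integral there.
∫[-2,0] (2*exp(t) - 2*exp(-t)) dt = -2*exp(2) - 2*exp(-2) + 4; the area of that piece is -4 + 2*exp(-2) + 2*exp(2).
∫[0,2] (2*exp(t) - 2*exp(-t)) dt = -4 + 2*exp(-2) + 2*exp(2).
Total area = (-4 + 2*exp(-2) + 2*exp(2)) + (-4 + 2*exp(-2) + 2*exp(2)) = -8 + 4*exp(-2) + 4*exp(2).

-8 + 4*exp(-2) + 4*exp(2)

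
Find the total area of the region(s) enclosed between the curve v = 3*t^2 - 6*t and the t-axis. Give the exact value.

The curve meets the t-axis where 3*t^2 - 6*t = 0, i.e. 3*t*(t - 2) = 0, at t = 0, 2.
On [0, 2] the curve lies below the axis; ∫[0,2] (3*t^2 - 6*t) dt = -4, giving area 4.

4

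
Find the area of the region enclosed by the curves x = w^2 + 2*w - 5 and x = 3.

36

Both boundary curves give x as a function of w, so integrate with respect to w. Setting them equal: w^2 + 2*w - 8 = 0, i.e. (w - 2)*(w + 4) = 0, so they meet at w = -4, 2.
For w in [-4, 2], x = w^2 + 2*w - 5 is on the left; area = ∫[-4,2] (-(w^2 + 2*w - 8)) dw = 36.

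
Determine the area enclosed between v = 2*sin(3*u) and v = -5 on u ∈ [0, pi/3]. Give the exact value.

4/3 + 5*pi/3

On [0, pi/3], (2*sin(3*u)) - (-5) = 2*sin(3*u) + 5 is ≥ 0 throughout, so the area is a single integral of |2*sin(3*u) + 5|.
∫[0,pi/3] (2*sin(3*u) + 5) du = 4/3 + 5*pi/3.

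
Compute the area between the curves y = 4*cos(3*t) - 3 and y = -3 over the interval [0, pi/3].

8/3

The difference (4*cos(3*t) - 3) - (-3) = 4*cos(3*t) changes sign at t = pi/6 inside [0, pi/3], so split the integral there.
∫[0,pi/6] (4*cos(3*t)) dt = 4/3.
∫[pi/6,pi/3] (4*cos(3*t)) dt = -4/3; the area of that piece is 4/3.
Total area = 4/3 + 4/3 = 8/3.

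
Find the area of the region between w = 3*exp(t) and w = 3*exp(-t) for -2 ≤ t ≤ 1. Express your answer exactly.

-12 + 3*exp(-2) + 3*exp(-1) + 3*exp(1) + 3*exp(2)

The difference (3*exp(t)) - (3*exp(-t)) = 3*exp(t) - 3*exp(-t) changes sign at t = 0 inside [-2, 1], so split the integral there.
∫[-2,0] (3*exp(t) - 3*exp(-t)) dt = -3*exp(2) - 3*exp(-2) + 6; the area of that piece is -6 + 3*exp(-2) + 3*exp(2).
∫[0,1] (3*exp(t) - 3*exp(-t)) dt = -6 + 3*exp(-1) + 3*exp(1).
Total area = (-6 + 3*exp(-2) + 3*exp(2)) + (-6 + 3*exp(-1) + 3*exp(1)) = -12 + 3*exp(-2) + 3*exp(-1) + 3*exp(1) + 3*exp(2).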